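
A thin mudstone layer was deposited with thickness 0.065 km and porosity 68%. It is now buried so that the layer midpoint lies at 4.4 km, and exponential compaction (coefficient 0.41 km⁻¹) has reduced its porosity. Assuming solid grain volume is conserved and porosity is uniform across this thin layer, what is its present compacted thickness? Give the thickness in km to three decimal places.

Porosity at 4.4 km: φ = 0.68·exp(−0.41×4.4) = 0.1120
Solid-volume conservation: h(1−φ) = h₀(1−φ₀) ⇒ h = h₀·(1−φ₀)/(1−φ)
h = 0.065 × (1 − 0.68)/(1 − 0.1120) = 0.065 × 0.3603 = 0.0234 km

0.023 km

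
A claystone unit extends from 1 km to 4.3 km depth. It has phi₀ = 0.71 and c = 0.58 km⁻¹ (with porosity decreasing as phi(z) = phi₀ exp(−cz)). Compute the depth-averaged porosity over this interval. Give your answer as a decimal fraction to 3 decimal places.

0.177

⟨phi⟩ = (1/(z₂−z₁)) ∫ phi₀ e^(−cz) dz = phi₀·(e^(−c·z₁) − e^(−c·z₂)) / (c·(z₂−z₁))
e^(−0.58×1) = 0.5599; e^(−0.58×4.3) = 0.0826
⟨phi⟩ = 0.71 × (0.5599 − 0.0826) / (0.58 × 3.3) = 0.71 × 0.2494 = 0.1771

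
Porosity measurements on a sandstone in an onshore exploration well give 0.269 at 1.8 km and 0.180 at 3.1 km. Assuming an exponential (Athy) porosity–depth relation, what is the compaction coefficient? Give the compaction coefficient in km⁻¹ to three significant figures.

0.309 km⁻¹

Athy: n(z) = n₀ e^(−kz) ⇒ n₁/n₂ = e^{k(z₂−z₁)} ⇒ k = ln(n₁/n₂)/(z₂−z₁)
k = ln(0.269/0.18) / (3.1 − 1.8) = ln(1.494) / 1.3 = 0.4018 / 1.3 = 0.309 km⁻¹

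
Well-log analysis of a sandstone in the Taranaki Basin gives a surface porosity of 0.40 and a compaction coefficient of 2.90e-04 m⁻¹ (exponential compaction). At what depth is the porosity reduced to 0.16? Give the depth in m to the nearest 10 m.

3160 m

Working in km (1 km = 1000 m; c in km⁻¹ = c in m⁻¹ × 1000):
Invert Athy's law: Z = ln(φ₀/φ) / c
Z = ln(0.4/0.16) / 0.29 = ln(2.5) / 0.29 = 0.9163 / 0.29 = 3.160 km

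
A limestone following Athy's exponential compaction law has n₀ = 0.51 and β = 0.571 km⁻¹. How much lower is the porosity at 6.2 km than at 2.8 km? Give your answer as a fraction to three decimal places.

n(2.8) = 0.51·e^(−0.571×2.8) = 0.1031
n(6.2) = 0.51·e^(−0.571×6.2) = 0.0148
Δn = 0.1031 − 0.0148 = 0.0883

0.088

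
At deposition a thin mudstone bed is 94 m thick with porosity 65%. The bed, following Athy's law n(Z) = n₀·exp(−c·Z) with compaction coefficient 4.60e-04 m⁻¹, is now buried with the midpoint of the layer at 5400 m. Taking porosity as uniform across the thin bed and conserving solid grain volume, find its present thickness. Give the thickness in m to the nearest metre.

Working in km (1 km = 1000 m; c in km⁻¹ = c in m⁻¹ × 1000):
Porosity at 5.4 km: n = 0.65·exp(−0.46×5.4) = 0.0542
Solid-volume conservation: h(1−n) = h₀(1−n₀) ⇒ h = h₀·(1−n₀)/(1−n)
h = 0.094 × (1 − 0.65)/(1 − 0.0542) = 0.094 × 0.3701 = 0.0348 km

35 m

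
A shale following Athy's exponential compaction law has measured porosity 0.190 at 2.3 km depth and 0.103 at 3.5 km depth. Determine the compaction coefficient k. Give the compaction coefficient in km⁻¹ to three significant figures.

Athy: phi(Z) = phi₀ e^(−kZ) ⇒ phi₁/phi₂ = e^{k(Z₂−Z₁)} ⇒ k = ln(phi₁/phi₂)/(Z₂−Z₁)
k = ln(0.19/0.103) / (3.5 − 2.3) = ln(1.845) / 1.2 = 0.6123 / 1.2 = 0.5102 km⁻¹

0.510 km⁻¹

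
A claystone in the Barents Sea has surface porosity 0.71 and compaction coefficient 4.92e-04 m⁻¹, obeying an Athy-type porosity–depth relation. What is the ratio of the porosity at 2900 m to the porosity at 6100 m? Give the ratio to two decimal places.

4.83

Working in km (1 km = 1000 m; c in km⁻¹ = c in m⁻¹ × 1000):
n(z₁)/n(z₂) = e^(−c·z₁)/e^(−c·z₂) = e^{c(z₂−z₁)}
= exp(0.492 × 3.2) = exp(1.574) = 4.8278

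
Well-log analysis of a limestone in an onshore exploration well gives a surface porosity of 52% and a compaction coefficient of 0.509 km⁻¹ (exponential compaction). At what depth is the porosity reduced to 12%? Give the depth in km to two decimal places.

Invert Athy's law: Z = ln(φ₀/φ) / k
Z = ln(0.52/0.12) / 0.509 = ln(4.333) / 0.509 = 1.4663 / 0.509 = 2.881 km

2.88 km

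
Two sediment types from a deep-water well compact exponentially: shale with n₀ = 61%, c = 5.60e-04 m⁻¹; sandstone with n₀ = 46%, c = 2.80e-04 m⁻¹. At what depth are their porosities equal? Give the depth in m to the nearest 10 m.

1010 m

Working in km (1 km = 1000 m; c in km⁻¹ = c in m⁻¹ × 1000):
Set n₀ₐ e^(−cₐZ) = n₀ᵦ e^(−cᵦZ) ⇒ ln(n₀ₐ/n₀ᵦ) = (cₐ − cᵦ)·Z
Z = ln(0.61/0.46) / (0.56 − 0.28) = 0.2822 / 0.28 = 1.008 km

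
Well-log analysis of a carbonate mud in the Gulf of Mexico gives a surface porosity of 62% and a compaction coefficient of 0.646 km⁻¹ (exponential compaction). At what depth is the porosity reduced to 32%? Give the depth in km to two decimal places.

Invert Athy's law: d = ln(φ₀/φ) / c
d = ln(0.62/0.32) / 0.646 = ln(1.938) / 0.646 = 0.6614 / 0.646 = 1.024 km

1.02 km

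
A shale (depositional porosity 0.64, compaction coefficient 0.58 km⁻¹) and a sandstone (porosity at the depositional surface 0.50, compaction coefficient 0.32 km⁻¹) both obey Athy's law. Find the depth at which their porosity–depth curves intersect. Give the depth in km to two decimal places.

0.95 km

Set φ₀ₐ e^(−cₐz) = φ₀ᵦ e^(−cᵦz) ⇒ ln(φ₀ₐ/φ₀ᵦ) = (cₐ − cᵦ)·z
z = ln(0.64/0.5) / (0.58 − 0.32) = 0.2469 / 0.26 = 0.949 km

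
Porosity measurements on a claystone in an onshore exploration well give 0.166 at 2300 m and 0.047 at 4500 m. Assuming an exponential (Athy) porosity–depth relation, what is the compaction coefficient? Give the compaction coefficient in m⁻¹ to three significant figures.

Working in km (1 km = 1000 m; c in km⁻¹ = c in m⁻¹ × 1000):
Athy: n(Z) = n₀ e^(−cZ) ⇒ n₁/n₂ = e^{c(Z₂−Z₁)} ⇒ c = ln(n₁/n₂)/(Z₂−Z₁)
c = ln(0.166/0.047) / (4.5 − 2.3) = ln(3.532) / 2.2 = 1.2618 / 2.2 = 0.5736 km⁻¹

0.000574 m⁻¹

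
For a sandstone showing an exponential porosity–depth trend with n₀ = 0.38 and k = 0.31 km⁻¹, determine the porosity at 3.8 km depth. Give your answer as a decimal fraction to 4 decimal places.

0.1170

n = n₀·exp(−k·z) = 0.38 × exp(−0.31 × 3.8) = 0.38 × exp(−1.178)
  = 0.38 × 0.3079 = 0.1170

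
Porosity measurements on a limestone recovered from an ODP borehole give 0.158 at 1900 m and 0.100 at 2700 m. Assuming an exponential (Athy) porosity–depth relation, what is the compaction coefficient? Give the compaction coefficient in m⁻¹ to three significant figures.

Working in km (1 km = 1000 m; β in km⁻¹ = β in m⁻¹ × 1000):
Athy: phi(d) = phi₀ e^(−βd) ⇒ phi₁/phi₂ = e^{β(d₂−d₁)} ⇒ β = ln(phi₁/phi₂)/(d₂−d₁)
β = ln(0.158/0.1) / (2.7 − 1.9) = ln(1.58) / 0.8 = 0.4574 / 0.8 = 0.5718 km⁻¹

0.000572 m⁻¹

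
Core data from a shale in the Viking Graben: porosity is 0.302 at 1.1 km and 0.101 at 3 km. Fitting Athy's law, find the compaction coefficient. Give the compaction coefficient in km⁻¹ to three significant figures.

Athy: φ(Z) = φ₀ e^(−βZ) ⇒ φ₁/φ₂ = e^{β(Z₂−Z₁)} ⇒ β = ln(φ₁/φ₂)/(Z₂−Z₁)
β = ln(0.302/0.101) / (3 − 1.1) = ln(2.99) / 1.9 = 1.0953 / 1.9 = 0.5765 km⁻¹

0.576 km⁻¹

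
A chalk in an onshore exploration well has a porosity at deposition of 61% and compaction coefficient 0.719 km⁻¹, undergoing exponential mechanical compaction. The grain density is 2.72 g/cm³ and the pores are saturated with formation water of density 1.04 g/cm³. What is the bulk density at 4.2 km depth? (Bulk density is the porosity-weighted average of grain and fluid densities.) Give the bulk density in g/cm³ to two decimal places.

Porosity at depth: φ = 0.61·exp(−0.719×4.2) = 0.61×0.0488 = 0.0298
Bulk density: ρ_b = (1−φ)ρ_g + φ·ρ_f = 0.9702×2.72 + 0.0298×1.04
       = 2.639 + 0.031 = 2.670 g/cm³

2.67 g/cm³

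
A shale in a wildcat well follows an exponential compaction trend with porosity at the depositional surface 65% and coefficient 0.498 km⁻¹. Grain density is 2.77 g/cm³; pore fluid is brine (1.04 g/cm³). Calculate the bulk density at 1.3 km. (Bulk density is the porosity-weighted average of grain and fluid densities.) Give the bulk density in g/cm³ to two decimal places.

Porosity at depth: φ = 0.65·exp(−0.498×1.3) = 0.65×0.5234 = 0.3402
Bulk density: ρ_b = (1−φ)ρ_g + φ·ρ_f = 0.6598×2.77 + 0.3402×1.04
       = 1.828 + 0.354 = 2.181 g/cm³

2.18 g/cm³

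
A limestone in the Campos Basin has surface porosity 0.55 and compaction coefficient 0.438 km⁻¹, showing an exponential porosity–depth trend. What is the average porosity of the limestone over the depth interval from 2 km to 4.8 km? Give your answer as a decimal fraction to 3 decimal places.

⟨n⟩ = (1/(d₂−d₁)) ∫ n₀ e^(−cd) dd = n₀·(e^(−c·d₁) − e^(−c·d₂)) / (c·(d₂−d₁))
e^(−0.438×2) = 0.4164; e^(−0.438×4.8) = 0.1222
⟨n⟩ = 0.55 × (0.4164 − 0.1222) / (0.438 × 2.8) = 0.55 × 0.2400 = 0.1320

0.132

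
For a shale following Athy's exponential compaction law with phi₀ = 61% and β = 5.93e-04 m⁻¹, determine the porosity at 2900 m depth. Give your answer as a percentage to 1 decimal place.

Working in km (1 km = 1000 m; β in km⁻¹ = β in m⁻¹ × 1000):
phi = phi₀·exp(−β·Z) = 0.61 × exp(−0.593 × 2.9) = 0.61 × exp(−1.72)
  = 0.61 × 0.1791 = 0.1093

10.9%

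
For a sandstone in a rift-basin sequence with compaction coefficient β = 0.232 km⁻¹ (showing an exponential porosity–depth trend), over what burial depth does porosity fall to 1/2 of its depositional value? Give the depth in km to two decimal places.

2.99 km

φ/φ₀ = 1/2 ⇒ exp(−β·Z) = 1/2 ⇒ Z = ln(2) / β
Z = 0.6931 / 0.232 = 2.988 km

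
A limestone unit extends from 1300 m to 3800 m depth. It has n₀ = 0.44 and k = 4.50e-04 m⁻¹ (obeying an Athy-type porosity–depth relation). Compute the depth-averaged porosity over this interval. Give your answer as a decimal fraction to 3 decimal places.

Working in km (1 km = 1000 m; k in km⁻¹ = k in m⁻¹ × 1000):
⟨n⟩ = (1/(Z₂−Z₁)) ∫ n₀ e^(−kZ) dZ = n₀·(e^(−k·Z₁) − e^(−k·Z₂)) / (k·(Z₂−Z₁))
e^(−0.45×1.3) = 0.5571; e^(−0.45×3.8) = 0.1809
⟨n⟩ = 0.44 × (0.5571 − 0.1809) / (0.45 × 2.5) = 0.44 × 0.3344 = 0.1472

0.147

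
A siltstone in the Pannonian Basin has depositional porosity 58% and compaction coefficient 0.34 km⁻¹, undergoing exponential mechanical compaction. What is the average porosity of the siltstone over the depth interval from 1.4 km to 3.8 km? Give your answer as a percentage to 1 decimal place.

⟨phi⟩ = (1/(d₂−d₁)) ∫ phi₀ e^(−kd) dd = phi₀·(e^(−k·d₁) − e^(−k·d₂)) / (k·(d₂−d₁))
e^(−0.34×1.4) = 0.6213; e^(−0.34×3.8) = 0.2747
⟨phi⟩ = 0.58 × (0.6213 − 0.2747) / (0.34 × 2.4) = 0.58 × 0.4247 = 0.2463

24.6%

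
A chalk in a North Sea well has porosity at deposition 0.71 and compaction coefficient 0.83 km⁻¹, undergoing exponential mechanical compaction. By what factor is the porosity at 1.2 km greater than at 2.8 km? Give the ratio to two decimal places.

3.77

n(Z₁)/n(Z₂) = e^(−c·Z₁)/e^(−c·Z₂) = e^{c(Z₂−Z₁)}
= exp(0.83 × 1.6) = exp(1.328) = 3.7735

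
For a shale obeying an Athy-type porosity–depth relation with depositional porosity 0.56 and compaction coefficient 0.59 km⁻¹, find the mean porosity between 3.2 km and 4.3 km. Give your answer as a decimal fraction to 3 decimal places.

⟨n⟩ = (1/(d₂−d₁)) ∫ n₀ e^(−βd) dd = n₀·(e^(−β·d₁) − e^(−β·d₂)) / (β·(d₂−d₁))
e^(−0.59×3.2) = 0.1514; e^(−0.59×4.3) = 0.0791
⟨n⟩ = 0.56 × (0.1514 − 0.0791) / (0.59 × 1.1) = 0.56 × 0.1114 = 0.0624

0.062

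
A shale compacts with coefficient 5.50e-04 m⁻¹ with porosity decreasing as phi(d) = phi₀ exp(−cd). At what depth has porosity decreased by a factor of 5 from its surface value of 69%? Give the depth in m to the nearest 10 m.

Working in km (1 km = 1000 m; c in km⁻¹ = c in m⁻¹ × 1000):
phi/phi₀ = 1/5 ⇒ exp(−c·d) = 1/5 ⇒ d = ln(5) / c
d = 1.6094 / 0.55 = 2.926 km

2930 m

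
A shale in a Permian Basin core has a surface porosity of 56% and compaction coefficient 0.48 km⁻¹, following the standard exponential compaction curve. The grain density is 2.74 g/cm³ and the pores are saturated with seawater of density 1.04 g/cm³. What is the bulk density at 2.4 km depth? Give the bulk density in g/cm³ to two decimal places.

2.44 g/cm³

Porosity at depth: phi = 0.56·exp(−0.48×2.4) = 0.56×0.3160 = 0.1770
Bulk density: ρ_b = (1−phi)ρ_g + phi·ρ_f = 0.8230×2.74 + 0.1770×1.04
       = 2.255 + 0.184 = 2.439 g/cm³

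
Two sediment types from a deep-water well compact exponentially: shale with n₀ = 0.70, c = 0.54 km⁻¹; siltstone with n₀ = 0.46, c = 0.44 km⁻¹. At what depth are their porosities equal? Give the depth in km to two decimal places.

Set n₀ₐ e^(−cₐz) = n₀ᵦ e^(−cᵦz) ⇒ ln(n₀ₐ/n₀ᵦ) = (cₐ − cᵦ)·z
z = ln(0.7/0.46) / (0.54 − 0.44) = 0.4199 / 0.1 = 4.199 km

4.20 km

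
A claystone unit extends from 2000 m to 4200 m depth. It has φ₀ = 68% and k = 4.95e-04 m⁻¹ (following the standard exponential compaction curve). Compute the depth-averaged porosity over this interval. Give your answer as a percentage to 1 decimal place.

15.4%

Working in km (1 km = 1000 m; k in km⁻¹ = k in m⁻¹ × 1000):
⟨φ⟩ = (1/(z₂−z₁)) ∫ φ₀ e^(−kz) dz = φ₀·(e^(−k·z₁) − e^(−k·z₂)) / (k·(z₂−z₁))
e^(−0.495×2) = 0.3716; e^(−0.495×4.2) = 0.1251
⟨φ⟩ = 0.68 × (0.3716 − 0.1251) / (0.495 × 2.2) = 0.68 × 0.2264 = 0.1539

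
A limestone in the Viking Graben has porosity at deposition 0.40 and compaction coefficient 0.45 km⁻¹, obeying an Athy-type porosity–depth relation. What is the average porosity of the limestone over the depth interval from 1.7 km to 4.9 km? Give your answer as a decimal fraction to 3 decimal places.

⟨n⟩ = (1/(Z₂−Z₁)) ∫ n₀ e^(−βZ) dZ = n₀·(e^(−β·Z₁) − e^(−β·Z₂)) / (β·(Z₂−Z₁))
e^(−0.45×1.7) = 0.4653; e^(−0.45×4.9) = 0.1103
⟨n⟩ = 0.4 × (0.4653 − 0.1103) / (0.45 × 3.2) = 0.4 × 0.2466 = 0.0986

0.099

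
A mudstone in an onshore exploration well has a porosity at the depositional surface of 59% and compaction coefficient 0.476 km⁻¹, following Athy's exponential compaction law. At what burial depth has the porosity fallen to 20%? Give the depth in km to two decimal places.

Invert Athy's law: Z = ln(phi₀/phi) / c
Z = ln(0.59/0.2) / 0.476 = ln(2.95) / 0.476 = 1.0818 / 0.476 = 2.273 km

2.27 km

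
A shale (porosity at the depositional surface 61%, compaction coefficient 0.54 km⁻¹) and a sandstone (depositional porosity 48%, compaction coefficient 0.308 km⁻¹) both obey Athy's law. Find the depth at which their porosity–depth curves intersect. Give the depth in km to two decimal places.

1.03 km

Set n₀ₐ e^(−kₐZ) = n₀ᵦ e^(−kᵦZ) ⇒ ln(n₀ₐ/n₀ᵦ) = (kₐ − kᵦ)·Z
Z = ln(0.61/0.48) / (0.54 − 0.308) = 0.2397 / 0.232 = 1.033 km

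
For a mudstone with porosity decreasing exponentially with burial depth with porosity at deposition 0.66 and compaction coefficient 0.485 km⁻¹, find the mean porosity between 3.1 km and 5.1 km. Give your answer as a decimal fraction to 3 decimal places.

⟨n⟩ = (1/(Z₂−Z₁)) ∫ n₀ e^(−kZ) dZ = n₀·(e^(−k·Z₁) − e^(−k·Z₂)) / (k·(Z₂−Z₁))
e^(−0.485×3.1) = 0.2224; e^(−0.485×5.1) = 0.0843
⟨n⟩ = 0.66 × (0.2224 − 0.0843) / (0.485 × 2) = 0.66 × 0.1423 = 0.0939

0.094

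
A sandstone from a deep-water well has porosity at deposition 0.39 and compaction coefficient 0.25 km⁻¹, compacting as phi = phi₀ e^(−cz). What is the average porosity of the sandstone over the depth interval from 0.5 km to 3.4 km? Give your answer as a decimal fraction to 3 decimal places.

0.245

⟨phi⟩ = (1/(z₂−z₁)) ∫ phi₀ e^(−cz) dz = phi₀·(e^(−c·z₁) − e^(−c·z₂)) / (c·(z₂−z₁))
e^(−0.25×0.5) = 0.8825; e^(−0.25×3.4) = 0.4274
⟨phi⟩ = 0.39 × (0.8825 − 0.4274) / (0.25 × 2.9) = 0.39 × 0.6277 = 0.2448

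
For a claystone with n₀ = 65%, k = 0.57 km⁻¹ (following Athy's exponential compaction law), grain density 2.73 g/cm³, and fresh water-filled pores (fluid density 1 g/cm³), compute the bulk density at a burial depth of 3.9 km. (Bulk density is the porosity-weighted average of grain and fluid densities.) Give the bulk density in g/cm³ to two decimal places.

2.61 g/cm³

Porosity at depth: n = 0.65·exp(−0.57×3.9) = 0.65×0.1083 = 0.0704
Bulk density: ρ_b = (1−n)ρ_g + n·ρ_f = 0.9296×2.73 + 0.0704×1
       = 2.538 + 0.070 = 2.608 g/cm³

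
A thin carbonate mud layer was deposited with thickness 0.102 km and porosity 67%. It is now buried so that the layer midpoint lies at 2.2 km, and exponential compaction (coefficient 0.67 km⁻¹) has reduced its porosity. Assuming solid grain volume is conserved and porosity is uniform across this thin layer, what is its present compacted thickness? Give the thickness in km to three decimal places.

Porosity at 2.2 km: φ = 0.67·exp(−0.67×2.2) = 0.1534
Solid-volume conservation: h(1−φ) = h₀(1−φ₀) ⇒ h = h₀·(1−φ₀)/(1−φ)
h = 0.102 × (1 − 0.67)/(1 − 0.1534) = 0.102 × 0.3898 = 0.0398 km

0.040 km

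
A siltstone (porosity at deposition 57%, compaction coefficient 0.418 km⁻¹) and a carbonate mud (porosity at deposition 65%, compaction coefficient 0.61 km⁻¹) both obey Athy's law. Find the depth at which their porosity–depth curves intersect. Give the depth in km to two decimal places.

0.68 km

Set n₀ₐ e^(−βₐZ) = n₀ᵦ e^(−βᵦZ) ⇒ ln(n₀ₐ/n₀ᵦ) = (βₐ − βᵦ)·Z
Z = ln(0.57/0.65) / (0.418 − 0.61) = -0.1313 / -0.192 = 0.684 km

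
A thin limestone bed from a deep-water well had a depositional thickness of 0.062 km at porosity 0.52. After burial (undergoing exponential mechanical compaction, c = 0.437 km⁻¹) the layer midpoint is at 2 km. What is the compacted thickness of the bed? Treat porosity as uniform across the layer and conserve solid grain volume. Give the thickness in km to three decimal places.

Porosity at 2 km: n = 0.52·exp(−0.437×2) = 0.2170
Solid-volume conservation: h(1−n) = h₀(1−n₀) ⇒ h = h₀·(1−n₀)/(1−n)
h = 0.062 × (1 − 0.52)/(1 − 0.2170) = 0.062 × 0.6130 = 0.0380 km

0.038 km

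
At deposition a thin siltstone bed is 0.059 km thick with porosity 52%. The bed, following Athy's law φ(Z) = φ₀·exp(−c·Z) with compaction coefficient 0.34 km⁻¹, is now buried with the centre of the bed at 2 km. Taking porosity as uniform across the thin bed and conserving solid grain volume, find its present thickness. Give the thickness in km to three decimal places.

Porosity at 2 km: φ = 0.52·exp(−0.34×2) = 0.2634
Solid-volume conservation: h(1−φ) = h₀(1−φ₀) ⇒ h = h₀·(1−φ₀)/(1−φ)
h = 0.059 × (1 − 0.52)/(1 − 0.2634) = 0.059 × 0.6517 = 0.0384 km

0.038 km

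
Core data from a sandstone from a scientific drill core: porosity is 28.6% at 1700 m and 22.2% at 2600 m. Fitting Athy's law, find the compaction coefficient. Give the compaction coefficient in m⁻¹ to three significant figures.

Working in km (1 km = 1000 m; β in km⁻¹ = β in m⁻¹ × 1000):
Athy: n(Z) = n₀ e^(−βZ) ⇒ n₁/n₂ = e^{β(Z₂−Z₁)} ⇒ β = ln(n₁/n₂)/(Z₂−Z₁)
β = ln(0.286/0.222) / (2.6 − 1.7) = ln(1.288) / 0.9 = 0.2533 / 0.9 = 0.2815 km⁻¹

0.000281 m⁻¹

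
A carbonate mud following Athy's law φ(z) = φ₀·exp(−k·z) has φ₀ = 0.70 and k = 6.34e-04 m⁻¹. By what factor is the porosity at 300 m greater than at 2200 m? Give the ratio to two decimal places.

Working in km (1 km = 1000 m; k in km⁻¹ = k in m⁻¹ × 1000):
φ(z₁)/φ(z₂) = e^(−k·z₁)/e^(−k·z₂) = e^{k(z₂−z₁)}
= exp(0.634 × 1.9) = exp(1.205) = 3.3354

3.34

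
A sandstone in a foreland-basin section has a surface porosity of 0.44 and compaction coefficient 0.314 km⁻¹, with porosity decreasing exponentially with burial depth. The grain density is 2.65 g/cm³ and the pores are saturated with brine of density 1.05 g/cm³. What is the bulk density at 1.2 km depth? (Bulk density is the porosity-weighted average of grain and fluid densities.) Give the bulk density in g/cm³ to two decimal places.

Porosity at depth: n = 0.44·exp(−0.314×1.2) = 0.44×0.6861 = 0.3019
Bulk density: ρ_b = (1−n)ρ_g + n·ρ_f = 0.6981×2.65 + 0.3019×1.05
       = 1.850 + 0.317 = 2.167 g/cm³

2.17 g/cm³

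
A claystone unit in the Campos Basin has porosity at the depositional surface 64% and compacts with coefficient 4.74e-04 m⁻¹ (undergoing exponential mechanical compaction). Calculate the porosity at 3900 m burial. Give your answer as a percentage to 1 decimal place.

10.1%

Working in km (1 km = 1000 m; k in km⁻¹ = k in m⁻¹ × 1000):
φ = φ₀·exp(−k·z) = 0.64 × exp(−0.474 × 3.9) = 0.64 × exp(−1.849)
  = 0.64 × 0.1575 = 0.1008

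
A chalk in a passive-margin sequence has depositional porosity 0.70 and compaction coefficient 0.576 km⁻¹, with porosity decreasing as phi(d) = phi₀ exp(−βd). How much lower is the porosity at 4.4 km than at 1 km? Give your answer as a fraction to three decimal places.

phi(1) = 0.7·e^(−0.576×1) = 0.3935
phi(4.4) = 0.7·e^(−0.576×4.4) = 0.0555
Δphi = 0.3935 − 0.0555 = 0.3380

0.338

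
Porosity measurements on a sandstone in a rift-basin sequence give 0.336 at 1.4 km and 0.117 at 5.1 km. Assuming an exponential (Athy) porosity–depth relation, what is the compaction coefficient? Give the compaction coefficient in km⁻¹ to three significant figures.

0.285 km⁻¹

Athy: φ(Z) = φ₀ e^(−cZ) ⇒ φ₁/φ₂ = e^{c(Z₂−Z₁)} ⇒ c = ln(φ₁/φ₂)/(Z₂−Z₁)
c = ln(0.336/0.117) / (5.1 − 1.4) = ln(2.872) / 3.7 = 1.0549 / 3.7 = 0.2851 km⁻¹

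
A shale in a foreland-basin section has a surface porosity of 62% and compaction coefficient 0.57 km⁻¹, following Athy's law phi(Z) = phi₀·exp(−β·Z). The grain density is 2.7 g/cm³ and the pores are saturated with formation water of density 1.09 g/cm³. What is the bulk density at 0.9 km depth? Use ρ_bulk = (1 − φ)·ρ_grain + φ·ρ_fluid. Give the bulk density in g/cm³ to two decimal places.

2.10 g/cm³

Porosity at depth: phi = 0.62·exp(−0.57×0.9) = 0.62×0.5987 = 0.3712
Bulk density: ρ_b = (1−phi)ρ_g + phi·ρ_f = 0.6288×2.7 + 0.3712×1.09
       = 1.698 + 0.405 = 2.102 g/cm³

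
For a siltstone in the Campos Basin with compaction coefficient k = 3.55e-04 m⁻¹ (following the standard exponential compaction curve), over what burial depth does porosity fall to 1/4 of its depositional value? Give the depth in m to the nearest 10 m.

Working in km (1 km = 1000 m; k in km⁻¹ = k in m⁻¹ × 1000):
phi/phi₀ = 1/4 ⇒ exp(−k·z) = 1/4 ⇒ z = ln(4) / k
z = 1.3863 / 0.355 = 3.905 km

3910 m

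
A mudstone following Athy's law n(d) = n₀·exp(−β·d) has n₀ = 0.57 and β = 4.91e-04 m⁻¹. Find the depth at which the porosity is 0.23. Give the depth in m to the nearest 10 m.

Working in km (1 km = 1000 m; β in km⁻¹ = β in m⁻¹ × 1000):
Invert Athy's law: d = ln(n₀/n) / β
d = ln(0.57/0.23) / 0.491 = ln(2.478) / 0.491 = 0.9076 / 0.491 = 1.848 km

1850 m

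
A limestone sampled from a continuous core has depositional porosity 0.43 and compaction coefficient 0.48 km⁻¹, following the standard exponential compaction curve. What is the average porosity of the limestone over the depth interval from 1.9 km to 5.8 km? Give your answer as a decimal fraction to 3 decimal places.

0.078

⟨φ⟩ = (1/(z₂−z₁)) ∫ φ₀ e^(−cz) dz = φ₀·(e^(−c·z₁) − e^(−c·z₂)) / (c·(z₂−z₁))
e^(−0.48×1.9) = 0.4017; e^(−0.48×5.8) = 0.0618
⟨φ⟩ = 0.43 × (0.4017 − 0.0618) / (0.48 × 3.9) = 0.43 × 0.1816 = 0.0781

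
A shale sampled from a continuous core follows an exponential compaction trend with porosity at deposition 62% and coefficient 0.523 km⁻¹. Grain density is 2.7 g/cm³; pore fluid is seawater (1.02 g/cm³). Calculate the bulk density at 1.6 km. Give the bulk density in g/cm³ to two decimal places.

Porosity at depth: n = 0.62·exp(−0.523×1.6) = 0.62×0.4331 = 0.2685
Bulk density: ρ_b = (1−n)ρ_g + n·ρ_f = 0.7315×2.7 + 0.2685×1.02
       = 1.975 + 0.274 = 2.249 g/cm³

2.25 g/cm³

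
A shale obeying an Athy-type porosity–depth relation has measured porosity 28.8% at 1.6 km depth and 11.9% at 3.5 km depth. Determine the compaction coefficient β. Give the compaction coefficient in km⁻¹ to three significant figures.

Athy: phi(Z) = phi₀ e^(−βZ) ⇒ phi₁/phi₂ = e^{β(Z₂−Z₁)} ⇒ β = ln(phi₁/phi₂)/(Z₂−Z₁)
β = ln(0.288/0.119) / (3.5 − 1.6) = ln(2.42) / 1.9 = 0.8838 / 1.9 = 0.4652 km⁻¹

0.465 km⁻¹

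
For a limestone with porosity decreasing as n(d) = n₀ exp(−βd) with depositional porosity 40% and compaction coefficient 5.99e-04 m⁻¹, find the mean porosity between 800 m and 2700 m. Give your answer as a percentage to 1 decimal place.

14.8%

Working in km (1 km = 1000 m; β in km⁻¹ = β in m⁻¹ × 1000):
⟨n⟩ = (1/(d₂−d₁)) ∫ n₀ e^(−βd) dd = n₀·(e^(−β·d₁) − e^(−β·d₂)) / (β·(d₂−d₁))
e^(−0.599×0.8) = 0.6193; e^(−0.599×2.7) = 0.1984
⟨n⟩ = 0.4 × (0.6193 − 0.1984) / (0.599 × 1.9) = 0.4 × 0.3698 = 0.1479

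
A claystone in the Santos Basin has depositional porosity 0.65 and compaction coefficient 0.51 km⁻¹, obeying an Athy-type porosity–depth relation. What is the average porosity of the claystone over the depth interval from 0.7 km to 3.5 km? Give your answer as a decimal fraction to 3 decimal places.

0.242

⟨φ⟩ = (1/(d₂−d₁)) ∫ φ₀ e^(−cd) dd = φ₀·(e^(−c·d₁) − e^(−c·d₂)) / (c·(d₂−d₁))
e^(−0.51×0.7) = 0.6998; e^(−0.51×3.5) = 0.1678
⟨φ⟩ = 0.65 × (0.6998 − 0.1678) / (0.51 × 2.8) = 0.65 × 0.3725 = 0.2421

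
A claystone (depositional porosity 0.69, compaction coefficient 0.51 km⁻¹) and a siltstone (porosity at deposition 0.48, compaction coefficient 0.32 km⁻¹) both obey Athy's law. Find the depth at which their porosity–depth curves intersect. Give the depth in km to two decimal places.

Set φ₀ₐ e^(−cₐd) = φ₀ᵦ e^(−cᵦd) ⇒ ln(φ₀ₐ/φ₀ᵦ) = (cₐ − cᵦ)·d
d = ln(0.69/0.48) / (0.51 − 0.32) = 0.3629 / 0.19 = 1.910 km

1.91 km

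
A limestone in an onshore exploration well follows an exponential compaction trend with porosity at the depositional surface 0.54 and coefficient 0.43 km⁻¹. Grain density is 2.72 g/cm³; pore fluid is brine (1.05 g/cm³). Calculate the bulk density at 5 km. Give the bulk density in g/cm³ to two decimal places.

2.61 g/cm³

Porosity at depth: n = 0.54·exp(−0.43×5) = 0.54×0.1165 = 0.0629
Bulk density: ρ_b = (1−n)ρ_g + n·ρ_f = 0.9371×2.72 + 0.0629×1.05
       = 2.549 + 0.066 = 2.615 g/cm³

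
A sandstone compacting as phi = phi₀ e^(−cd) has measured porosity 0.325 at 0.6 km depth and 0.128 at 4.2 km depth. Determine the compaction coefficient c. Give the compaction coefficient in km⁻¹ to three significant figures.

Athy: phi(d) = phi₀ e^(−cd) ⇒ phi₁/phi₂ = e^{c(d₂−d₁)} ⇒ c = ln(phi₁/phi₂)/(d₂−d₁)
c = ln(0.325/0.128) / (4.2 − 0.6) = ln(2.539) / 3.6 = 0.9318 / 3.6 = 0.2588 km⁻¹

0.259 km⁻¹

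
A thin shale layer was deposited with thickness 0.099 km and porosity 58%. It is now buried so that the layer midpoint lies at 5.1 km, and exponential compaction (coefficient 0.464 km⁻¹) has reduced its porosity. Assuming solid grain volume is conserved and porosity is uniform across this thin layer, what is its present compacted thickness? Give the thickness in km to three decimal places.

Porosity at 5.1 km: n = 0.58·exp(−0.464×5.1) = 0.0544
Solid-volume conservation: h(1−n) = h₀(1−n₀) ⇒ h = h₀·(1−n₀)/(1−n)
h = 0.099 × (1 − 0.58)/(1 − 0.0544) = 0.099 × 0.4442 = 0.0440 km

0.044 km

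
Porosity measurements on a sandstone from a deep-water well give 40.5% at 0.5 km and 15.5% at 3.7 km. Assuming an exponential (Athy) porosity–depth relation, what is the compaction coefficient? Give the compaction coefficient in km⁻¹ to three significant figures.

Athy: phi(d) = phi₀ e^(−cd) ⇒ phi₁/phi₂ = e^{c(d₂−d₁)} ⇒ c = ln(phi₁/phi₂)/(d₂−d₁)
c = ln(0.405/0.155) / (3.7 − 0.5) = ln(2.613) / 3.2 = 0.9605 / 3.2 = 0.3001 km⁻¹

0.300 km⁻¹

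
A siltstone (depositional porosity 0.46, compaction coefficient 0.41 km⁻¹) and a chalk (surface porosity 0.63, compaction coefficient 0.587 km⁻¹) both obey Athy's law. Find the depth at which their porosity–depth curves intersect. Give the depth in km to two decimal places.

Set n₀ₐ e^(−kₐZ) = n₀ᵦ e^(−kᵦZ) ⇒ ln(n₀ₐ/n₀ᵦ) = (kₐ − kᵦ)·Z
Z = ln(0.46/0.63) / (0.41 − 0.587) = -0.3145 / -0.177 = 1.777 km

1.78 km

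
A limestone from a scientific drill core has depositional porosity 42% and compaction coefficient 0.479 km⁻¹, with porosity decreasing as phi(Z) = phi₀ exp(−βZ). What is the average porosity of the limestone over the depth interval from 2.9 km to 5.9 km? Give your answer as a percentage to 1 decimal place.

5.6%

⟨phi⟩ = (1/(Z₂−Z₁)) ∫ phi₀ e^(−βZ) dZ = phi₀·(e^(−β·Z₁) − e^(−β·Z₂)) / (β·(Z₂−Z₁))
e^(−0.479×2.9) = 0.2493; e^(−0.479×5.9) = 0.0592
⟨phi⟩ = 0.42 × (0.2493 − 0.0592) / (0.479 × 3) = 0.42 × 0.1323 = 0.0555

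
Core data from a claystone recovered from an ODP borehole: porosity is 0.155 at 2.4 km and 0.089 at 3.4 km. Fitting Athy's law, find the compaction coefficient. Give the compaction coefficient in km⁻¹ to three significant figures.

Athy: n(d) = n₀ e^(−kd) ⇒ n₁/n₂ = e^{k(d₂−d₁)} ⇒ k = ln(n₁/n₂)/(d₂−d₁)
k = ln(0.155/0.089) / (3.4 − 2.4) = ln(1.742) / 1 = 0.5548 / 1 = 0.5548 km⁻¹

0.555 km⁻¹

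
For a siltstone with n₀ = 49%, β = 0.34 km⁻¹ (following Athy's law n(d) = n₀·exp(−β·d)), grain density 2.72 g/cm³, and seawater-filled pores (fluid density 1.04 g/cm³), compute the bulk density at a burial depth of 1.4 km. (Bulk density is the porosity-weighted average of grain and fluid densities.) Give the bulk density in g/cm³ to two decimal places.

Porosity at depth: n = 0.49·exp(−0.34×1.4) = 0.49×0.6213 = 0.3044
Bulk density: ρ_b = (1−n)ρ_g + n·ρ_f = 0.6956×2.72 + 0.3044×1.04
       = 1.892 + 0.317 = 2.209 g/cm³

2.21 g/cm³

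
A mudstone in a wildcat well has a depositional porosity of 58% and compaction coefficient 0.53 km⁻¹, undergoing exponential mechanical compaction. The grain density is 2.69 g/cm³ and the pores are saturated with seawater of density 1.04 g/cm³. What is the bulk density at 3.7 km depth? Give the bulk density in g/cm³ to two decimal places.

Porosity at depth: φ = 0.58·exp(−0.53×3.7) = 0.58×0.1407 = 0.0816
Bulk density: ρ_b = (1−φ)ρ_g + φ·ρ_f = 0.9184×2.69 + 0.0816×1.04
       = 2.470 + 0.085 = 2.555 g/cm³

2.56 g/cm³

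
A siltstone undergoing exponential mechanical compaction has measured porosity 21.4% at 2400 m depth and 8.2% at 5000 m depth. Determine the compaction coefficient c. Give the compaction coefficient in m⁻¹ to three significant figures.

Working in km (1 km = 1000 m; c in km⁻¹ = c in m⁻¹ × 1000):
Athy: phi(z) = phi₀ e^(−cz) ⇒ phi₁/phi₂ = e^{c(z₂−z₁)} ⇒ c = ln(phi₁/phi₂)/(z₂−z₁)
c = ln(0.214/0.082) / (5 − 2.4) = ln(2.61) / 2.6 = 0.9593 / 2.6 = 0.3689 km⁻¹

0.000369 m⁻¹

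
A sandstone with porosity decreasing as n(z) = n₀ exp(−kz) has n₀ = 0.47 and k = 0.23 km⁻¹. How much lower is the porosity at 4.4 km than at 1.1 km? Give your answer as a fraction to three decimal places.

0.194

n(1.1) = 0.47·e^(−0.23×1.1) = 0.3649
n(4.4) = 0.47·e^(−0.23×4.4) = 0.1708
Δn = 0.3649 − 0.1708 = 0.1941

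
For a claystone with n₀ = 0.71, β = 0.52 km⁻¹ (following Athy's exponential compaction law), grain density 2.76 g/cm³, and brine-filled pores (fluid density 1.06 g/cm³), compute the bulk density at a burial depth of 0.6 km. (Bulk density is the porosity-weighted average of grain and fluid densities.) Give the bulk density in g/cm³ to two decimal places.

1.88 g/cm³

Porosity at depth: n = 0.71·exp(−0.52×0.6) = 0.71×0.7320 = 0.5197
Bulk density: ρ_b = (1−n)ρ_g + n·ρ_f = 0.4803×2.76 + 0.5197×1.06
       = 1.326 + 0.551 = 1.876 g/cm³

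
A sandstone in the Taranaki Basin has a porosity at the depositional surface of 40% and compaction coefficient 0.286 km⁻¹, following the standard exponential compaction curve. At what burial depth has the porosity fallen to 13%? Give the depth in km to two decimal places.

3.93 km

Invert Athy's law: Z = ln(n₀/n) / β
Z = ln(0.4/0.13) / 0.286 = ln(3.077) / 0.286 = 1.1239 / 0.286 = 3.930 km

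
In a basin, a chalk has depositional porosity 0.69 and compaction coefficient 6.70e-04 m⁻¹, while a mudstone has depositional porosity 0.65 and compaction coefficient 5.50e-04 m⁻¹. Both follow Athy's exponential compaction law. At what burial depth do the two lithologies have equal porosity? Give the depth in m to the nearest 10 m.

Working in km (1 km = 1000 m; c in km⁻¹ = c in m⁻¹ × 1000):
Set φ₀ₐ e^(−cₐZ) = φ₀ᵦ e^(−cᵦZ) ⇒ ln(φ₀ₐ/φ₀ᵦ) = (cₐ − cᵦ)·Z
Z = ln(0.69/0.65) / (0.67 − 0.55) = 0.0597 / 0.12 = 0.498 km

500 m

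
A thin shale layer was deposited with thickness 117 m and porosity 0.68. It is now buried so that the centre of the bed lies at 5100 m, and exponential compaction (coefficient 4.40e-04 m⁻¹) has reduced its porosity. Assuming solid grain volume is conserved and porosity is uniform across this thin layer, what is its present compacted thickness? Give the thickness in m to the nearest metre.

Working in km (1 km = 1000 m; k in km⁻¹ = k in m⁻¹ × 1000):
Porosity at 5.1 km: n = 0.68·exp(−0.44×5.1) = 0.0721
Solid-volume conservation: h(1−n) = h₀(1−n₀) ⇒ h = h₀·(1−n₀)/(1−n)
h = 0.117 × (1 − 0.68)/(1 − 0.0721) = 0.117 × 0.3449 = 0.0403 km

40 m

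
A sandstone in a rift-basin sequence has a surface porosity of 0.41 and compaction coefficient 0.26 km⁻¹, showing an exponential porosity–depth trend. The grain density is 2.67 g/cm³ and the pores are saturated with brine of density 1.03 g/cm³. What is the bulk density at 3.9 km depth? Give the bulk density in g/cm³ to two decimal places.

2.43 g/cm³

Porosity at depth: phi = 0.41·exp(−0.26×3.9) = 0.41×0.3628 = 0.1487
Bulk density: ρ_b = (1−phi)ρ_g + phi·ρ_f = 0.8513×2.67 + 0.1487×1.03
       = 2.273 + 0.153 = 2.426 g/cm³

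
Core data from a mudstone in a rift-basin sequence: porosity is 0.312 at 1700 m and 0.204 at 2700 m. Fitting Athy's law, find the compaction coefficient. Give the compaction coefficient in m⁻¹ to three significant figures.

Working in km (1 km = 1000 m; k in km⁻¹ = k in m⁻¹ × 1000):
Athy: phi(z) = phi₀ e^(−kz) ⇒ phi₁/phi₂ = e^{k(z₂−z₁)} ⇒ k = ln(phi₁/phi₂)/(z₂−z₁)
k = ln(0.312/0.204) / (2.7 − 1.7) = ln(1.529) / 1 = 0.4249 / 1 = 0.4249 km⁻¹

0.000425 m⁻¹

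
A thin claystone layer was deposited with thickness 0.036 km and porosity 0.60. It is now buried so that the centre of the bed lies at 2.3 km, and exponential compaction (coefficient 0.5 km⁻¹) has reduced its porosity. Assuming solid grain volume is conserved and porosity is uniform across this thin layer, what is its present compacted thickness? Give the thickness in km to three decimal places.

0.018 km

Porosity at 2.3 km: n = 0.6·exp(−0.5×2.3) = 0.1900
Solid-volume conservation: h(1−n) = h₀(1−n₀) ⇒ h = h₀·(1−n₀)/(1−n)
h = 0.036 × (1 − 0.6)/(1 − 0.1900) = 0.036 × 0.4938 = 0.0178 km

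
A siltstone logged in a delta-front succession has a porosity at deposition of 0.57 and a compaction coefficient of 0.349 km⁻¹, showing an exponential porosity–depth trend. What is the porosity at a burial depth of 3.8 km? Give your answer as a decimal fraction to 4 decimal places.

n = n₀·exp(−k·d) = 0.57 × exp(−0.349 × 3.8) = 0.57 × exp(−1.326)
  = 0.57 × 0.2655 = 0.1513

0.1513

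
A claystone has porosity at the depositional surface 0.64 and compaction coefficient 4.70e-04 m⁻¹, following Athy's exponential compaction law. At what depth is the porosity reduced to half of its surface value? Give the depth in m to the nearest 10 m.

1470 m

Working in km (1 km = 1000 m; β in km⁻¹ = β in m⁻¹ × 1000):
φ/φ₀ = 1/2 ⇒ exp(−β·z) = 1/2 ⇒ z = ln(2) / β
z = 0.6931 / 0.47 = 1.475 km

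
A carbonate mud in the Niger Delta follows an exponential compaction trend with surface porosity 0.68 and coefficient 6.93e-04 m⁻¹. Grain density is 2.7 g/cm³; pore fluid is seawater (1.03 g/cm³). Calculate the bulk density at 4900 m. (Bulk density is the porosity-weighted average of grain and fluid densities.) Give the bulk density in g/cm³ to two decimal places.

Working in km (1 km = 1000 m; c in km⁻¹ = c in m⁻¹ × 1000):
Porosity at depth: phi = 0.68·exp(−0.693×4.9) = 0.68×0.0335 = 0.0228
Bulk density: ρ_b = (1−phi)ρ_g + phi·ρ_f = 0.9772×2.7 + 0.0228×1.03
       = 2.638 + 0.023 = 2.662 g/cm³

2.66 g/cm³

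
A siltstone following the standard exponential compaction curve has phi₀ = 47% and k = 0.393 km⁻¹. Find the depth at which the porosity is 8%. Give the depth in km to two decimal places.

4.51 km

Invert Athy's law: z = ln(phi₀/phi) / k
z = ln(0.47/0.08) / 0.393 = ln(5.875) / 0.393 = 1.7707 / 0.393 = 4.506 km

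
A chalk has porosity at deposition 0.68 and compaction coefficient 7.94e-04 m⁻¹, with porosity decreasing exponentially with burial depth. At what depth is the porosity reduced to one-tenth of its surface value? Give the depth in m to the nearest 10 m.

2900 m

Working in km (1 km = 1000 m; c in km⁻¹ = c in m⁻¹ × 1000):
phi/phi₀ = 1/10 ⇒ exp(−c·z) = 1/10 ⇒ z = ln(10) / c
z = 2.3026 / 0.794 = 2.900 km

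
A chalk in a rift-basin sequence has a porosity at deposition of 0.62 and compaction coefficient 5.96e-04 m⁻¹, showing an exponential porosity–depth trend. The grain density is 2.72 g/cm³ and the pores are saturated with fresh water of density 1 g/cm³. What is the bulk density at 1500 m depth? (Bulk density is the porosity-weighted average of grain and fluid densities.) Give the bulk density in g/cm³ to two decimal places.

Working in km (1 km = 1000 m; k in km⁻¹ = k in m⁻¹ × 1000):
Porosity at depth: phi = 0.62·exp(−0.596×1.5) = 0.62×0.4090 = 0.2536
Bulk density: ρ_b = (1−phi)ρ_g + phi·ρ_f = 0.7464×2.72 + 0.2536×1
       = 2.030 + 0.254 = 2.284 g/cm³

2.28 g/cm³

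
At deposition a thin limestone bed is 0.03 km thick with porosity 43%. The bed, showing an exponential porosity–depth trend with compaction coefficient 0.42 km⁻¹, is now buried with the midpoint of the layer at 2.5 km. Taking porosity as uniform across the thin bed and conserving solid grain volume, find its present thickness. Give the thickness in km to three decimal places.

Porosity at 2.5 km: phi = 0.43·exp(−0.42×2.5) = 0.1505
Solid-volume conservation: h(1−phi) = h₀(1−phi₀) ⇒ h = h₀·(1−phi₀)/(1−phi)
h = 0.03 × (1 − 0.43)/(1 − 0.1505) = 0.03 × 0.6710 = 0.0201 km

0.020 km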